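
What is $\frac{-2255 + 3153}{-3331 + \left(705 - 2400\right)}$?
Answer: $- \frac{449}{2513} \approx -0.17867$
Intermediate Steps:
$\frac{-2255 + 3153}{-3331 + \left(705 - 2400\right)} = \frac{898}{-3331 - 1695} = \frac{898}{-5026} = 898 \left(- \frac{1}{5026}\right) = - \frac{449}{2513}$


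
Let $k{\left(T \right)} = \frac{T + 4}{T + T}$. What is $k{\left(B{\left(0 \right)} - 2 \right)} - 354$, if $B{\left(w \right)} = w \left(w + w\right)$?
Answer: $- \frac{709}{2} \approx -354.5$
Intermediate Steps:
$B{\left(w \right)} = 2 w^{2}$ ($B{\left(w \right)} = w 2 w = 2 w^{2}$)
$k{\left(T \right)} = \frac{4 + T}{2 T}$
$k{\left(B{\left(0 \right)} - 2 \right)} - 354 = \frac{4 + \left(2 \cdot 0^{2} - 2\right)}{2 \left(2 \cdot 0^{2} - 2\right)} - 354 = \frac{4 + \left(2 \cdot 0 - 2\right)}{2 \left(2 \cdot 0 - 2\right)} - 354 = \frac{4 + \left(0 - 2\right)}{2 \left(0 - 2\right)} - 354 = \frac{4 - 2}{2 \left(-2\right)} - 354 = \frac{1}{2} \left(- \frac{1}{2}\right) 2 - 354 = - \frac{1}{2} - 354 = - \frac{709}{2}$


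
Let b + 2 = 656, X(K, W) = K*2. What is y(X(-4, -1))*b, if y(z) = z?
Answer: -5232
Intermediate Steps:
X(K, W) = 2*K
b = 654 (b = -2 + 656 = 654)
y(X(-4, -1))*b = (2*(-4))*654 = -8*654 = -5232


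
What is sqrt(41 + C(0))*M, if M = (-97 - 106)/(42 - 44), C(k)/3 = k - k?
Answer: 203*sqrt(41)/2 ≈ 649.92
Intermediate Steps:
C(k) = 0 (C(k) = 3*(k - k) = 3*0 = 0)
M = 203/2 (M = -203/(-2) = -203*(-1/2) = 203/2 ≈ 101.50)
sqrt(41 + C(0))*M = sqrt(41 + 0)*(203/2) = sqrt(41)*(203/2) = 203*sqrt(41)/2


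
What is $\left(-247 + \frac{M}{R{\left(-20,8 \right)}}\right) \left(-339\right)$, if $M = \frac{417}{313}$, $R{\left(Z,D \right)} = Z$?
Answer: $\frac{524309943}{6260} \approx 83756.0$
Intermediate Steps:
$M = \frac{417}{313}$ ($M = 417 \cdot \frac{1}{313} = \frac{417}{313} \approx 1.3323$)
$\left(-247 + \frac{M}{R{\left(-20,8 \right)}}\right) \left(-339\right) = \left(-247 + \frac{417}{313 \left(-20\right)}\right) \left(-339\right) = \left(-247 + \frac{417}{313} \left(- \frac{1}{20}\right)\right) \left(-339\right) = \left(-247 - \frac{417}{6260}\right) \left(-339\right) = \left(- \frac{1546637}{6260}\right) \left(-339\right) = \frac{524309943}{6260}$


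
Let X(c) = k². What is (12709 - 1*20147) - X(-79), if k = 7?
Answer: -7487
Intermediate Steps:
X(c) = 49 (X(c) = 7² = 49)
(12709 - 1*20147) - X(-79) = (12709 - 1*20147) - 1*49 = (12709 - 20147) - 49 = -7438 - 49 = -7487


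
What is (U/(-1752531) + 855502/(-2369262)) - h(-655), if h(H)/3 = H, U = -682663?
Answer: 59124645937673/30088442769 ≈ 1965.0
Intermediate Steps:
h(H) = 3*H
(U/(-1752531) + 855502/(-2369262)) - h(-655) = (-682663/(-1752531) + 855502/(-2369262)) - 3*(-655) = (-682663*(-1/1752531) + 855502*(-1/2369262)) - 1*(-1965) = (29681/76197 - 427751/1184631) + 1965 = 855896588/30088442769 + 1965 = 59124645937673/30088442769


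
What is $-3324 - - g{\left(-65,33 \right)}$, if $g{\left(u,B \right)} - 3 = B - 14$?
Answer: $-3302$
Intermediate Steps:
$g{\left(u,B \right)} = -11 + B$ ($g{\left(u,B \right)} = 3 + \left(B - 14\right) = 3 + \left(-14 + B\right) = -11 + B$)
$-3324 - - g{\left(-65,33 \right)} = -3324 - - (-11 + 33) = -3324 - \left(-1\right) 22 = -3324 - -22 = -3324 + 22 = -3302$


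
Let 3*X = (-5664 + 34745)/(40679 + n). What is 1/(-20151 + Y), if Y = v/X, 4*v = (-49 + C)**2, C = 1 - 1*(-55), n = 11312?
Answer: -116324/2336402247 ≈ -4.9788e-5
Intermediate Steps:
C = 56 (C = 1 + 55 = 56)
X = 29081/155973 (X = ((-5664 + 34745)/(40679 + 11312))/3 = (29081/51991)/3 = (29081*(1/51991))/3 = (1/3)*(29081/51991) = 29081/155973 ≈ 0.18645)
v = 49/4 (v = (-49 + 56)**2/4 = (1/4)*7**2 = (1/4)*49 = 49/4 ≈ 12.250)
Y = 7642677/116324 (Y = 49/(4*(29081/155973)) = (49/4)*(155973/29081) = 7642677/116324 ≈ 65.702)
1/(-20151 + Y) = 1/(-20151 + 7642677/116324) = 1/(-2336402247/116324) = -116324/2336402247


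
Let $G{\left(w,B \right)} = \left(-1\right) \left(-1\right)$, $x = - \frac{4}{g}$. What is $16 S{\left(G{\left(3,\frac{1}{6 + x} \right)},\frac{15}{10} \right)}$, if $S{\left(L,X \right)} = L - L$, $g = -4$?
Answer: $0$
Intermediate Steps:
$x = 1$ ($x = - \frac{4}{-4} = \left(-4\right) \left(- \frac{1}{4}\right) = 1$)
$G{\left(w,B \right)} = 1$
$S{\left(L,X \right)} = 0$
$16 S{\left(G{\left(3,\frac{1}{6 + x} \right)},\frac{15}{10} \right)} = 16 \cdot 0 = 0$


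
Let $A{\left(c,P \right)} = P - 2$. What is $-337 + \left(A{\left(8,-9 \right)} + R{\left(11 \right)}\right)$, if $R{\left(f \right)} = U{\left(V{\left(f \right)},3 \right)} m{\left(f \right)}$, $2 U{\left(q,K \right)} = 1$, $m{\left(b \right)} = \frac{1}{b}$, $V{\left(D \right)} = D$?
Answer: $- \frac{7655}{22} \approx -347.95$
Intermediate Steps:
$A{\left(c,P \right)} = -2 + P$
$U{\left(q,K \right)} = \frac{1}{2}$ ($U{\left(q,K \right)} = \frac{1}{2} \cdot 1 = \frac{1}{2}$)
$R{\left(f \right)} = \frac{1}{2 f}$
$-337 + \left(A{\left(8,-9 \right)} + R{\left(11 \right)}\right) = -337 + \left(\left(-2 - 9\right) + \frac{1}{2 \cdot 11}\right) = -337 + \left(-11 + \frac{1}{2} \cdot \frac{1}{11}\right) = -337 + \left(-11 + \frac{1}{22}\right) = -337 - \frac{241}{22} = - \frac{7655}{22}$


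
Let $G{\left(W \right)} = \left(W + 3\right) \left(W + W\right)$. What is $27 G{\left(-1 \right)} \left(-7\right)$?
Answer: $756$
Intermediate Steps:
$G{\left(W \right)} = 2 W \left(3 + W\right)$ ($G{\left(W \right)} = \left(3 + W\right) 2 W = 2 W \left(3 + W\right)$)
$27 G{\left(-1 \right)} \left(-7\right) = 27 \cdot 2 \left(-1\right) \left(3 - 1\right) \left(-7\right) = 27 \cdot 2 \left(-1\right) 2 \left(-7\right) = 27 \left(-4\right) \left(-7\right) = \left(-108\right) \left(-7\right) = 756$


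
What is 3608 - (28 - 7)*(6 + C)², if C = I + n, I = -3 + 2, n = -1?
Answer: 3272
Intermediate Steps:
I = -1
C = -2 (C = -1 - 1 = -2)
3608 - (28 - 7)*(6 + C)² = 3608 - (28 - 7)*(6 - 2)² = 3608 - 21*4² = 3608 - 21*16 = 3608 - 1*336 = 3608 - 336 = 3272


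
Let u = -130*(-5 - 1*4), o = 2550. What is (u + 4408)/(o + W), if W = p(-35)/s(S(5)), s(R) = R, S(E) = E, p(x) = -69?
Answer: 27890/12681 ≈ 2.1994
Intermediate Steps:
u = 1170 (u = -130*(-5 - 4) = -130*(-9) = 1170)
W = -69/5 ≈ -13.800
(u + 4408)/(o + W) = (1170 + 4408)/(2550 - 69/5) = 5578/(12681/5) = 5578*(5/12681) = 27890/12681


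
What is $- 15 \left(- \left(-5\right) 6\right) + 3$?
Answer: $-447$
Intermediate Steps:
$- 15 \left(- \left(-5\right) 6\right) + 3 = - 15 \left(\left(-1\right) \left(-30\right)\right) + 3 = \left(-15\right) 30 + 3 = -450 + 3 = -447$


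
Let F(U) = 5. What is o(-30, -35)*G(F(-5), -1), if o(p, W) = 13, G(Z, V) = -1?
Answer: -13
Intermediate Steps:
o(-30, -35)*G(F(-5), -1) = 13*(-1) = -13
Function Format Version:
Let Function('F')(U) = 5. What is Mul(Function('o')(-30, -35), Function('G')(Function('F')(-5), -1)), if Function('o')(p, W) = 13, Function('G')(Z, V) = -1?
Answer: -13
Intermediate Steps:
Mul(Function('o')(-30, -35), Function('G')(Function('F')(-5), -1)) = Mul(13, -1) = -13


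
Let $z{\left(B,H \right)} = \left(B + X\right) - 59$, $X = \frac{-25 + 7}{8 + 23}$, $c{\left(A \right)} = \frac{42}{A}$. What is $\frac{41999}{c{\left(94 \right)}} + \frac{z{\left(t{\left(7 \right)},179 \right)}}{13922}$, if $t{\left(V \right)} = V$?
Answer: $\frac{425961274708}{4531611} \approx 93998.0$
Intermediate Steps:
$X = - \frac{18}{31} \approx -0.58065$
$z{\left(B,H \right)} = - \frac{1847}{31} + B$ ($z{\left(B,H \right)} = \left(B - \frac{18}{31}\right) - 59 = \left(- \frac{18}{31} + B\right) - 59 = - \frac{1847}{31} + B$)
$\frac{41999}{c{\left(94 \right)}} + \frac{z{\left(t{\left(7 \right)},179 \right)}}{13922} = \frac{41999}{42 \cdot \frac{1}{94}} + \frac{- \frac{1847}{31} + 7}{13922} = \frac{41999}{42 \cdot \frac{1}{94}} - \frac{815}{215791} = \frac{41999}{\frac{21}{47}} - \frac{815}{215791} = 41999 \cdot \frac{47}{21} - \frac{815}{215791} = \frac{1973953}{21} - \frac{815}{215791} = \frac{425961274708}{4531611}$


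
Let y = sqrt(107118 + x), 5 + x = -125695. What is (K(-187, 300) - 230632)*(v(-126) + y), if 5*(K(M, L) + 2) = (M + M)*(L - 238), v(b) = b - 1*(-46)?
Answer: 18821728 - 1176358*I*sqrt(18582)/5 ≈ 1.8822e+7 - 3.2071e+7*I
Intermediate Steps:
x = -125700 (x = -5 - 125695 = -125700)
v(b) = 46 + b (v(b) = b + 46 = 46 + b)
y = I*sqrt(18582) (y = sqrt(107118 - 125700) = sqrt(-18582) = I*sqrt(18582) ≈ 136.32*I)
K(M, L) = -2 + 2*M*(-238 + L)/5 (K(M, L) = -2 + ((M + M)*(L - 238))/5 = -2 + ((2*M)*(-238 + L))/5 = -2 + (2*M*(-238 + L))/5 = -2 + 2*M*(-238 + L)/5)
(K(-187, 300) - 230632)*(v(-126) + y) = ((-2 - 476/5*(-187) + (2/5)*300*(-187)) - 230632)*((46 - 126) + I*sqrt(18582)) = ((-2 + 89012/5 - 22440) - 230632)*(-80 + I*sqrt(18582)) = (-23198/5 - 230632)*(-80 + I*sqrt(18582)) = -1176358*(-80 + I*sqrt(18582))/5 = 18821728 - 1176358*I*sqrt(18582)/5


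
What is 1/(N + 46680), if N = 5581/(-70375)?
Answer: 70375/3285099419 ≈ 2.1422e-5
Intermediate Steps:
N = -5581/70375 (N = 5581*(-1/70375) = -5581/70375 ≈ -0.079304)
1/(N + 46680) = 1/(-5581/70375 + 46680) = 1/(3285099419/70375) = 70375/3285099419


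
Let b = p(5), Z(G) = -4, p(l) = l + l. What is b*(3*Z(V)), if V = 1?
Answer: -120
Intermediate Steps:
p(l) = 2*l
b = 10 (b = 2*5 = 10)
b*(3*Z(V)) = 10*(3*(-4)) = 10*(-12) = -120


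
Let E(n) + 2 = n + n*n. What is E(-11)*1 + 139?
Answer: 247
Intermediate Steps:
E(n) = -2 + n + n² (E(n) = -2 + (n + n*n) = -2 + (n + n²) = -2 + n + n²)
E(-11)*1 + 139 = (-2 - 11 + (-11)²)*1 + 139 = (-2 - 11 + 121)*1 + 139 = 108*1 + 139 = 108 + 139 = 247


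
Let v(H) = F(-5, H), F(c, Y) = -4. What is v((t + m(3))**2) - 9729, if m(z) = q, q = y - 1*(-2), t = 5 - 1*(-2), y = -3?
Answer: -9733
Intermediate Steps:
t = 7 (t = 5 + 2 = 7)
q = -1 (q = -3 - 1*(-2) = -3 + 2 = -1)
m(z) = -1
v(H) = -4
v((t + m(3))**2) - 9729 = -4 - 9729 = -9733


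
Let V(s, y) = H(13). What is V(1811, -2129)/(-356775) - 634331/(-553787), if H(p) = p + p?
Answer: 226299044063/197577356925 ≈ 1.1454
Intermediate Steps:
H(p) = 2*p
V(s, y) = 26 (V(s, y) = 2*13 = 26)
V(1811, -2129)/(-356775) - 634331/(-553787) = 26/(-356775) - 634331/(-553787) = 26*(-1/356775) - 634331*(-1/553787) = -26/356775 + 634331/553787 = 226299044063/197577356925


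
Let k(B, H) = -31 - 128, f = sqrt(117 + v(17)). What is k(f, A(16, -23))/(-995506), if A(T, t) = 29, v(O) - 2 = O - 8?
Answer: 159/995506 ≈ 0.00015972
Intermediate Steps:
v(O) = -6 + O (v(O) = 2 + (O - 8) = 2 + (-8 + O) = -6 + O)
f = 8*sqrt(2) (f = sqrt(117 + (-6 + 17)) = sqrt(117 + 11) = sqrt(128) = 8*sqrt(2) ≈ 11.314)
k(B, H) = -159
k(f, A(16, -23))/(-995506) = -159/(-995506) = -159*(-1/995506) = 159/995506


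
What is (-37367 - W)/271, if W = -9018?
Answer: -28349/271 ≈ -104.61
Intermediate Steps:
(-37367 - W)/271 = (-37367 - 1*(-9018))/271 = (-37367 + 9018)*(1/271) = -28349*1/271 = -28349/271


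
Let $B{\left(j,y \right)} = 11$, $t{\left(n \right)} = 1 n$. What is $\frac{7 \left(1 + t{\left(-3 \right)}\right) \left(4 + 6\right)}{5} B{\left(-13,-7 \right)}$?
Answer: $-308$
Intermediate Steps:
$t{\left(n \right)} = n$
$\frac{7 \left(1 + t{\left(-3 \right)}\right) \left(4 + 6\right)}{5} B{\left(-13,-7 \right)} = \frac{7 \left(1 - 3\right) \left(4 + 6\right)}{5} \cdot 11 = 7 \left(\left(-2\right) 10\right) \frac{1}{5} \cdot 11 = 7 \left(-20\right) \frac{1}{5} \cdot 11 = \left(-140\right) \frac{1}{5} \cdot 11 = \left(-28\right) 11 = -308$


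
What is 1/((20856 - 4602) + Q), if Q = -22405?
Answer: -1/6151 ≈ -0.00016258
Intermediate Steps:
1/((20856 - 4602) + Q) = 1/((20856 - 4602) - 22405) = 1/(16254 - 22405) = 1/(-6151) = -1/6151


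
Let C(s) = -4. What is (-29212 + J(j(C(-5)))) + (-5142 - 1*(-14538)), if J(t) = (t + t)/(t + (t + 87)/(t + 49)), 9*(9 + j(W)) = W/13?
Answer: -38391113732/1937629 ≈ -19813.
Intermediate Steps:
j(W) = -9 + W/117 (j(W) = -9 + (W/13)/9 = -9 + W/117)
J(t) = 2*t/(t + (87 + t)/(49 + t)) (J(t) = (2*t)/(t + (87 + t)/(49 + t)) = 2*t/(t + (87 + t)/(49 + t)))
(-29212 + J(j(C(-5)))) + (-5142 - 1*(-14538)) = (-29212 + 2*(-9 + (1/117)*(-4))*(49 + (-9 + (1/117)*(-4)))/(87 + (-9 + (1/117)*(-4))² + 50*(-9 + (1/117)*(-4)))) + (-5142 - 1*(-14538)) = (-29212 + 2*(-9 - 4/117)*(49 + (-9 - 4/117))/(87 + (-9 - 4/117)² + 50*(-9 - 4/117))) + (-5142 + 14538) = (-29212 + 2*(-1057/117)*(49 - 1057/117)/(87 + (-1057/117)² + 50*(-1057/117))) + 9396 = (-29212 + 2*(-1057/117)*(4676/117)/(87 + 1117249/13689 - 52850/117)) + 9396 = (-29212 + 2*(-1057/117)*(4676/117)/(-3875258/13689)) + 9396 = (-29212 + 2*(-1057/117)*(-13689/3875258)*(4676/117)) + 9396 = (-29212 + 4942532/1937629) + 9396 = -56597075816/1937629 + 9396 = -38391113732/1937629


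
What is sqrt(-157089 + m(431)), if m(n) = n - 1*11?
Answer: I*sqrt(156669) ≈ 395.81*I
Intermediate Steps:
m(n) = -11 + n (m(n) = n - 11 = -11 + n)
sqrt(-157089 + m(431)) = sqrt(-157089 + (-11 + 431)) = sqrt(-157089 + 420) = sqrt(-156669) = I*sqrt(156669)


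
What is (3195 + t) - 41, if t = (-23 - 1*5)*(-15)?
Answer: 3574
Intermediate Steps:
t = 420 (t = (-23 - 5)*(-15) = -28*(-15) = 420)
(3195 + t) - 41 = (3195 + 420) - 41 = 3615 - 41 = 3574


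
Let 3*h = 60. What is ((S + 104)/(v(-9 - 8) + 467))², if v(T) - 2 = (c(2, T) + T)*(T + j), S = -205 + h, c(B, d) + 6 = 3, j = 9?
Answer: 6561/395641 ≈ 0.016583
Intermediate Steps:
h = 20 (h = (⅓)*60 = 20)
c(B, d) = -3 (c(B, d) = -6 + 3 = -3)
S = -185 (S = -205 + 20 = -185)
v(T) = 2 + (-3 + T)*(9 + T) (v(T) = 2 + (-3 + T)*(T + 9) = 2 + (-3 + T)*(9 + T))
((S + 104)/(v(-9 - 8) + 467))² = ((-185 + 104)/((-25 + (-9 - 8)² + 6*(-9 - 8)) + 467))² = (-81/((-25 + (-17)² + 6*(-17)) + 467))² = (-81/((-25 + 289 - 102) + 467))² = (-81/(162 + 467))² = (-81/629)² = 6561/395641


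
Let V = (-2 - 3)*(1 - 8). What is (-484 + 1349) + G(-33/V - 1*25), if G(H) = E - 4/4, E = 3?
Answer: 867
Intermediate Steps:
V = 35 (V = -5*(-7) = 35)
G(H) = 2 (G(H) = 3 - 4/4 = 3 + (¼)*(-4) = 3 - 1 = 2)
(-484 + 1349) + G(-33/V - 1*25) = (-484 + 1349) + 2 = 865 + 2 = 867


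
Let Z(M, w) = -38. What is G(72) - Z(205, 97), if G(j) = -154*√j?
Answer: 38 - 924*√2 ≈ -1268.7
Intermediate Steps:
G(72) - Z(205, 97) = -924*√2 - 1*(-38) = -924*√2 + 38 = 38 - 924*√2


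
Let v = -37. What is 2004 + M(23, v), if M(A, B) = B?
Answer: 1967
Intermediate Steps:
2004 + M(23, v) = 2004 - 37 = 1967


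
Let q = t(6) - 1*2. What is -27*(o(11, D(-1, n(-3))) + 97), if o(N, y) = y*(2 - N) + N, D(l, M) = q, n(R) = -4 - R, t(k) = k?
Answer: -1944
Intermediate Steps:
q = 4 (q = 6 - 1*2 = 6 - 2 = 4)
D(l, M) = 4
o(N, y) = N + y*(2 - N)
-27*(o(11, D(-1, n(-3))) + 97) = -27*((11 + 2*4 - 1*11*4) + 97) = -27*((11 + 8 - 44) + 97) = -27*(-25 + 97) = -27*72 = -1944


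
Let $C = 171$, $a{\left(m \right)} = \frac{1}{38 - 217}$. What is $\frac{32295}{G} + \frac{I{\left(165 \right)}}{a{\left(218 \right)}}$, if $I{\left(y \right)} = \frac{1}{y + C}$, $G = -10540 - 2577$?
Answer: $- \frac{13199063}{4407312} \approx -2.9948$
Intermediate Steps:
$a{\left(m \right)} = - \frac{1}{179}$ ($a{\left(m \right)} = \frac{1}{-179} = - \frac{1}{179}$)
$G = -13117$ ($G = -10540 - 2577 = -13117$)
$I{\left(y \right)} = \frac{1}{171 + y}$ ($I{\left(y \right)} = \frac{1}{y + 171} = \frac{1}{171 + y}$)
$\frac{32295}{G} + \frac{I{\left(165 \right)}}{a{\left(218 \right)}} = \frac{32295}{-13117} + \frac{1}{\left(171 + 165\right) \left(- \frac{1}{179}\right)} = 32295 \left(- \frac{1}{13117}\right) + \frac{1}{336} \left(-179\right) = - \frac{32295}{13117} + \frac{1}{336} \left(-179\right) = - \frac{32295}{13117} - \frac{179}{336} = - \frac{13199063}{4407312}$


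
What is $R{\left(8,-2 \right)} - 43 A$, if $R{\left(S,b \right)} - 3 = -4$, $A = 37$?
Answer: $-1592$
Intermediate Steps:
$R{\left(S,b \right)} = -1$ ($R{\left(S,b \right)} = 3 - 4 = -1$)
$R{\left(8,-2 \right)} - 43 A = -1 - 1591 = -1592$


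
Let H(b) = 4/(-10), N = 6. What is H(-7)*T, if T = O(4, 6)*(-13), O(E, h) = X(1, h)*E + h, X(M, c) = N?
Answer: 156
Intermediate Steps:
X(M, c) = 6
O(E, h) = h + 6*E (O(E, h) = 6*E + h = h + 6*E)
H(b) = -2/5 (H(b) = 4*(-1/10) = -2/5)
T = -390 (T = (6 + 6*4)*(-13) = (6 + 24)*(-13) = 30*(-13) = -390)
H(-7)*T = -2/5*(-390) = 156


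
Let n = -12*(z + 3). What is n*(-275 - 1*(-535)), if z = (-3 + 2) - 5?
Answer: 9360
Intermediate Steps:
z = -6 (z = -1 - 5 = -6)
n = 36 (n = -12*(-6 + 3) = -12*(-3) = 36)
n*(-275 - 1*(-535)) = 36*(-275 - 1*(-535)) = 36*(-275 + 535) = 36*260 = 9360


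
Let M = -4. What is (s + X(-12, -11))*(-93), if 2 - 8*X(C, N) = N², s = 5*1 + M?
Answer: 10323/8 ≈ 1290.4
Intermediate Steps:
s = 1 (s = 5*1 - 4 = 5 - 4 = 1)
X(C, N) = ¼ - N²/8
(s + X(-12, -11))*(-93) = (1 + (¼ - ⅛*(-11)²))*(-93) = (1 + (¼ - ⅛*121))*(-93) = (1 + (¼ - 121/8))*(-93) = (1 - 119/8)*(-93) = -111/8*(-93) = 10323/8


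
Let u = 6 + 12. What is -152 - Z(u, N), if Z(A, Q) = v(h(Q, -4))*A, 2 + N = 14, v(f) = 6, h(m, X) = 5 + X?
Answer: -260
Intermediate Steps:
N = 12 (N = -2 + 14 = 12)
u = 18
Z(A, Q) = 6*A
-152 - Z(u, N) = -152 - 6*18 = -152 - 1*108 = -152 - 108 = -260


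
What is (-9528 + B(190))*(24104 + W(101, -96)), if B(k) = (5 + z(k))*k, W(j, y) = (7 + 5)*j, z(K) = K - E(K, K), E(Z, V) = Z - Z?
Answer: 696746952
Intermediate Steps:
E(Z, V) = 0
z(K) = K (z(K) = K - 1*0 = K + 0 = K)
W(j, y) = 12*j
B(k) = k*(5 + k) (B(k) = (5 + k)*k = k*(5 + k))
(-9528 + B(190))*(24104 + W(101, -96)) = (-9528 + 190*(5 + 190))*(24104 + 12*101) = (-9528 + 190*195)*(24104 + 1212) = (-9528 + 37050)*25316 = 27522*25316 = 696746952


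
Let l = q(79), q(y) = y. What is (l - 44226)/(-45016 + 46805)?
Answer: -44147/1789 ≈ -24.677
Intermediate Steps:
l = 79
(l - 44226)/(-45016 + 46805) = (79 - 44226)/(-45016 + 46805) = -44147/1789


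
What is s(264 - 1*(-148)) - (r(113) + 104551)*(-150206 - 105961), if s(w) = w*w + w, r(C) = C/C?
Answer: 26782942340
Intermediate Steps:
r(C) = 1
s(w) = w + w**2 (s(w) = w**2 + w = w + w**2)
s(264 - 1*(-148)) - (r(113) + 104551)*(-150206 - 105961) = (264 - 1*(-148))*(1 + (264 - 1*(-148))) - (1 + 104551)*(-150206 - 105961) = (264 + 148)*(1 + (264 + 148)) - 104552*(-256167) = 412*(1 + 412) - 1*(-26782772184) = 412*413 + 26782772184 = 170156 + 26782772184 = 26782942340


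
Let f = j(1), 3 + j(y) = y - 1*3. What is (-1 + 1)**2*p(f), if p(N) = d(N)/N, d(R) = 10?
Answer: 0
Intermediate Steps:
j(y) = -6 + y (j(y) = -3 + (y - 1*3) = -3 + (y - 3) = -3 + (-3 + y) = -6 + y)
f = -5 (f = -6 + 1 = -5)
p(N) = 10/N
(-1 + 1)**2*p(f) = (-1 + 1)**2*(10/(-5)) = 0**2*(10*(-1/5)) = 0*(-2) = 0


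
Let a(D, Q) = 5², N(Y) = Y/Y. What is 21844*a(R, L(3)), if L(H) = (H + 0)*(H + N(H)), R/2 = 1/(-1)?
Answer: 546100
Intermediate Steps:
R = -2 (R = 2/(-1) = 2*(-1) = -2)
N(Y) = 1
L(H) = H*(1 + H) (L(H) = (H + 0)*(H + 1) = H*(1 + H))
a(D, Q) = 25
21844*a(R, L(3)) = 21844*25 = 546100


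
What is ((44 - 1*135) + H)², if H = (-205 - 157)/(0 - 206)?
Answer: 84492864/10609 ≈ 7964.3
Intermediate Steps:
H = 181/103 (H = -362/(-206) = -362*(-1/206) = 181/103 ≈ 1.7573)
((44 - 1*135) + H)² = ((44 - 1*135) + 181/103)² = ((44 - 135) + 181/103)² = (-91 + 181/103)² = (-9192/103)² = 84492864/10609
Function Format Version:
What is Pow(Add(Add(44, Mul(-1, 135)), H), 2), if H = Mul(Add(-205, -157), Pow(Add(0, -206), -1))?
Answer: Rational(84492864, 10609) ≈ 7964.3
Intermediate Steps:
H = Rational(181, 103) (H = Mul(-362, Pow(-206, -1)) = Mul(-362, Rational(-1, 206)) = Rational(181, 103) ≈ 1.7573)
Pow(Add(Add(44, Mul(-1, 135)), H), 2) = Pow(Add(Add(44, Mul(-1, 135)), Rational(181, 103)), 2) = Pow(Add(Add(44, -135), Rational(181, 103)), 2) = Pow(Add(-91, Rational(181, 103)), 2) = Pow(Rational(-9192, 103), 2) = Rational(84492864, 10609)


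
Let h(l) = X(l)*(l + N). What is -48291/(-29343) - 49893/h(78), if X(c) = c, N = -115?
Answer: 178153125/9409322 ≈ 18.934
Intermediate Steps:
h(l) = l*(-115 + l) (h(l) = l*(l - 115) = l*(-115 + l))
-48291/(-29343) - 49893/h(78) = -48291/(-29343) - 49893*1/(78*(-115 + 78)) = -48291*(-1/29343) - 49893/(78*(-37)) = 16097/9781 - 49893/(-2886) = 16097/9781 - 49893*(-1/2886) = 16097/9781 + 16631/962 = 178153125/9409322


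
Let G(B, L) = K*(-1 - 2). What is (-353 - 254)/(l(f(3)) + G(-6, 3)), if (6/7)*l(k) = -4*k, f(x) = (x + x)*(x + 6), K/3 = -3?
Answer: 607/225 ≈ 2.6978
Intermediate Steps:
K = -9 (K = 3*(-3) = -9)
G(B, L) = 27 (G(B, L) = -9*(-1 - 2) = -9*(-3) = 27)
f(x) = 2*x*(6 + x) (f(x) = (2*x)*(6 + x) = 2*x*(6 + x))
l(k) = -14*k/3 (l(k) = 7*(-4*k)/6 = -14*k/3)
(-353 - 254)/(l(f(3)) + G(-6, 3)) = (-353 - 254)/(-28*3*(6 + 3)/3 + 27) = -607/(-28*3*9/3 + 27) = -607/(-14/3*54 + 27) = -607/(-252 + 27) = -607/(-225) = -607*(-1/225) = 607/225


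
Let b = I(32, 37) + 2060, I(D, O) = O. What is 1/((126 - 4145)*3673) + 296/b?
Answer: 4369486855/30955467339 ≈ 0.14115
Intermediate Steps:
b = 2097 (b = 37 + 2060 = 2097)
1/((126 - 4145)*3673) + 296/b = 1/((126 - 4145)*3673) + 296/2097 = (1/3673)/(-4019) + 296*(1/2097) = -1/4019*1/3673 + 296/2097 = -1/14761787 + 296/2097 = 4369486855/30955467339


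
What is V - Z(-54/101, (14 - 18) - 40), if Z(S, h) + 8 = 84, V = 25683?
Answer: 25607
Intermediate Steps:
Z(S, h) = 76 (Z(S, h) = -8 + 84 = 76)
V - Z(-54/101, (14 - 18) - 40) = 25683 - 1*76 = 25683 - 76 = 25607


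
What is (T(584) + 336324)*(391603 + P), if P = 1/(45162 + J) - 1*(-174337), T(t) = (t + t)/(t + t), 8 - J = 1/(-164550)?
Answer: 1414742885425638799250/7432723501 ≈ 1.9034e+11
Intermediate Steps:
J = 1316401/164550 (J = 8 - 1/(-164550) = 8 - 1*(-1/164550) = 8 + 1/164550 = 1316401/164550 ≈ 8.0000)
T(t) = 1 (T(t) = (2*t)/((2*t)) = (2*t)*(1/(2*t)) = 1)
P = 1295798717158387/7432723501 (P = 1/(45162 + 1316401/164550) - 1*(-174337) = 1/(7432723501/164550) + 174337 = 164550/7432723501 + 174337 = 1295798717158387/7432723501 ≈ 1.7434e+5)
(T(584) + 336324)*(391603 + P) = (1 + 336324)*(391603 + 1295798717158387/7432723501) = 336325*(4206475538320490/7432723501) = 1414742885425638799250/7432723501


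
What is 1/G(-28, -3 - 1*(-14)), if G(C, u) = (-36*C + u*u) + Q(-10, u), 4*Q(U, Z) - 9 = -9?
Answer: 1/1129 ≈ 0.00088574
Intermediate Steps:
Q(U, Z) = 0 (Q(U, Z) = 9/4 + (¼)*(-9) = 9/4 - 9/4 = 0)
G(C, u) = u² - 36*C (G(C, u) = (-36*C + u*u) + 0 = (-36*C + u²) + 0 = (u² - 36*C) + 0 = u² - 36*C)
1/G(-28, -3 - 1*(-14)) = 1/((-3 - 1*(-14))² - 36*(-28)) = 1/((-3 + 14)² + 1008) = 1/(11² + 1008) = 1/(121 + 1008) = 1/1129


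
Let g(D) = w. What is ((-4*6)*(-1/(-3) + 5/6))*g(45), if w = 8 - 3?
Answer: -140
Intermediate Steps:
w = 5
g(D) = 5
((-4*6)*(-1/(-3) + 5/6))*g(45) = ((-4*6)*(-1/(-3) + 5/6))*5 = -24*(-1*(-⅓) + 5*(⅙))*5 = -24*(⅓ + ⅚)*5 = -24*7/6*5 = -28*5 = -140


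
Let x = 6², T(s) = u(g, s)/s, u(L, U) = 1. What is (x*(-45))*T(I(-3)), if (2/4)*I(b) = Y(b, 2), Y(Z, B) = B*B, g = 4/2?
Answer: -405/2 ≈ -202.50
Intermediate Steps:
g = 2 (g = 4*(½) = 2)
Y(Z, B) = B²
I(b) = 8 (I(b) = 2*2² = 2*4 = 8)
T(s) = 1/s
x = 36
(x*(-45))*T(I(-3)) = (36*(-45))/8 = -1620*⅛ = -405/2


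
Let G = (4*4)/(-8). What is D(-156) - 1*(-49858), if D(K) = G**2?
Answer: 49862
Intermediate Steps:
G = -2 (G = 16*(-1/8) = -2)
D(K) = 4 (D(K) = (-2)**2 = 4)
D(-156) - 1*(-49858) = 4 - 1*(-49858) = 4 + 49858 = 49862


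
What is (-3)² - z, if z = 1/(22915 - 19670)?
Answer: 29204/3245 ≈ 8.9997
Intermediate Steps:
z = 1/3245 ≈ 0.00030817
(-3)² - z = (-3)² - 1*1/3245 = 9 - 1/3245 = 29204/3245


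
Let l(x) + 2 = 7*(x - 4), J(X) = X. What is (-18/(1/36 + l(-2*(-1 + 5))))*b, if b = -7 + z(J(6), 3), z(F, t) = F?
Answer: -648/3095 ≈ -0.20937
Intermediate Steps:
l(x) = -30 + 7*x (l(x) = -2 + 7*(x - 4) = -2 + 7*(-4 + x) = -2 + (-28 + 7*x) = -30 + 7*x)
b = -1 (b = -7 + 6 = -1)
(-18/(1/36 + l(-2*(-1 + 5))))*b = (-18/(1/36 + (-30 + 7*(-2*(-1 + 5)))))*(-1) = (-18/(1/36 + (-30 + 7*(-2*4))))*(-1) = (-18/(1/36 + (-30 + 7*(-8))))*(-1) = (-18/(1/36 + (-30 - 56)))*(-1) = (-18/(1/36 - 86))*(-1) = (-18/(-3095/36))*(-1) = -36/3095*(-18)*(-1) = (648/3095)*(-1) = -648/3095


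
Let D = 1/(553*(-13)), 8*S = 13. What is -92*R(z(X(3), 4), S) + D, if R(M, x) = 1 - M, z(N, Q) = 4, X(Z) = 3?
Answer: 1984163/7189 ≈ 276.00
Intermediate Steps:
S = 13/8 (S = (⅛)*13 = 13/8 ≈ 1.6250)
D = -1/7189 (D = 1/(-7189) = -1/7189 ≈ -0.00013910)
-92*R(z(X(3), 4), S) + D = -92*(1 - 1*4) - 1/7189 = -92*(1 - 4) - 1/7189 = -92*(-3) - 1/7189 = 276 - 1/7189 = 1984163/7189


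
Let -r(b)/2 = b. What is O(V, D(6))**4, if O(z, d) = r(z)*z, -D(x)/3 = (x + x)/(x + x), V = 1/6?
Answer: 1/104976 ≈ 9.5260e-6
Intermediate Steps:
V = 1/6 ≈ 0.16667
r(b) = -2*b
D(x) = -3 (D(x) = -3*(x + x)/(x + x) = -3*2*x/(2*x) = -3*2*x*1/(2*x) = -3*1 = -3)
O(z, d) = -2*z**2 (O(z, d) = (-2*z)*z = -2*z**2)
O(V, D(6))**4 = (-2*(1/6)**2)**4 = (-2*1/36)**4 = (-1/18)**4 = 1/104976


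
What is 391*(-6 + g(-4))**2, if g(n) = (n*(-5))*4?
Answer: 2141116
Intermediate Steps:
g(n) = -20*n (g(n) = -5*n*4 = -20*n)
391*(-6 + g(-4))**2 = 391*(-6 - 20*(-4))**2 = 391*(-6 + 80)**2 = 391*74**2 = 391*5476 = 2141116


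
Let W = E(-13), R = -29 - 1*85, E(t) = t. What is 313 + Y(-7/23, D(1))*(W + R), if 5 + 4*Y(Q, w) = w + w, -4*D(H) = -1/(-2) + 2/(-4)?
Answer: 1887/4 ≈ 471.75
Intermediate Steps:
D(H) = 0 (D(H) = -(-1/(-2) + 2/(-4))/4 = -(-1*(-½) + 2*(-¼))/4 = -(½ - ½)/4 = -¼*0 = 0)
R = -114 (R = -29 - 85 = -114)
W = -13
Y(Q, w) = -5/4 + w/2 (Y(Q, w) = -5/4 + (w + w)/4 = -5/4 + (2*w)/4 = -5/4 + w/2)
313 + Y(-7/23, D(1))*(W + R) = 313 + (-5/4 + (½)*0)*(-13 - 114) = 313 + (-5/4 + 0)*(-127) = 313 - 5/4*(-127) = 313 + 635/4 = 1887/4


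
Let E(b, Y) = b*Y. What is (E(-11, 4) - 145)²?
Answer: 35721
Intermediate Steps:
E(b, Y) = Y*b
(E(-11, 4) - 145)² = (4*(-11) - 145)² = (-44 - 145)² = (-189)² = 35721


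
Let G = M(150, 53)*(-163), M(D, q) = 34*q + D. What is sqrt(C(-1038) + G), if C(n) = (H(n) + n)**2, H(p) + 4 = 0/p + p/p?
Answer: sqrt(765505) ≈ 874.93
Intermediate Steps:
M(D, q) = D + 34*q
H(p) = -3 (H(p) = -4 + (0/p + p/p) = -4 + (0 + 1) = -4 + 1 = -3)
G = -318176 (G = (150 + 34*53)*(-163) = (150 + 1802)*(-163) = 1952*(-163) = -318176)
C(n) = (-3 + n)**2
sqrt(C(-1038) + G) = sqrt((-3 - 1038)**2 - 318176) = sqrt((-1041)**2 - 318176) = sqrt(1083681 - 318176) = sqrt(765505)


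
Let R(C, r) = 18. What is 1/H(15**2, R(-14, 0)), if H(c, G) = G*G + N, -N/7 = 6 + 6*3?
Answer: 1/156 ≈ 0.0064103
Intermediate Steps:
N = -168 (N = -7*(6 + 6*3) = -7*(6 + 18) = -7*24 = -168)
H(c, G) = -168 + G**2 (H(c, G) = G*G - 168 = G**2 - 168 = -168 + G**2)
1/H(15**2, R(-14, 0)) = 1/(-168 + 18**2) = 1/(-168 + 324) = 1/156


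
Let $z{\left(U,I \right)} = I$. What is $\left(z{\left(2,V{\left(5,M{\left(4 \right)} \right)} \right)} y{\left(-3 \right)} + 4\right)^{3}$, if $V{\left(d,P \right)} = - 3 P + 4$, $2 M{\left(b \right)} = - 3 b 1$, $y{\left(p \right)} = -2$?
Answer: $-64000$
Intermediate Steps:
$M{\left(b \right)} = - \frac{3 b}{2}$ ($M{\left(b \right)} = \frac{- 3 b 1}{2} = \frac{\left(-3\right) b}{2} = - \frac{3 b}{2}$)
$V{\left(d,P \right)} = 4 - 3 P$
$\left(z{\left(2,V{\left(5,M{\left(4 \right)} \right)} \right)} y{\left(-3 \right)} + 4\right)^{3} = \left(\left(4 - 3 \left(\left(- \frac{3}{2}\right) 4\right)\right) \left(-2\right) + 4\right)^{3} = \left(\left(4 - -18\right) \left(-2\right) + 4\right)^{3} = \left(\left(4 + 18\right) \left(-2\right) + 4\right)^{3} = \left(22 \left(-2\right) + 4\right)^{3} = \left(-44 + 4\right)^{3} = \left(-40\right)^{3} = -64000$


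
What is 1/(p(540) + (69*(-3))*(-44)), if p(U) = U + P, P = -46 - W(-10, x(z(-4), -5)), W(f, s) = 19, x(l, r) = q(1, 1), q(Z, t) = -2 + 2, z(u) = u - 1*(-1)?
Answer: 1/9583 ≈ 0.00010435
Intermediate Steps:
z(u) = 1 + u (z(u) = u + 1 = 1 + u)
q(Z, t) = 0
x(l, r) = 0
P = -65 (P = -46 - 1*19 = -46 - 19 = -65)
p(U) = -65 + U (p(U) = U - 65 = -65 + U)
1/(p(540) + (69*(-3))*(-44)) = 1/((-65 + 540) + (69*(-3))*(-44)) = 1/(475 - 207*(-44)) = 1/(475 + 9108) = 1/9583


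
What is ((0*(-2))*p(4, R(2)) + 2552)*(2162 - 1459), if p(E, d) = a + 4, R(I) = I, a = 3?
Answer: 1794056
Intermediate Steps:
p(E, d) = 7 (p(E, d) = 3 + 4 = 7)
((0*(-2))*p(4, R(2)) + 2552)*(2162 - 1459) = ((0*(-2))*7 + 2552)*(2162 - 1459) = (0*7 + 2552)*703 = (0 + 2552)*703 = 2552*703 = 1794056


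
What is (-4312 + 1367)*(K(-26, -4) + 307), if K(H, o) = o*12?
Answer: -762755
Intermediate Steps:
K(H, o) = 12*o
(-4312 + 1367)*(K(-26, -4) + 307) = (-4312 + 1367)*(12*(-4) + 307) = -2945*(-48 + 307) = -2945*259 = -762755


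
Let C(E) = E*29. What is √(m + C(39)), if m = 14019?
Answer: 5*√606 ≈ 123.09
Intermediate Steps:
C(E) = 29*E
√(m + C(39)) = √(14019 + 29*39) = √(14019 + 1131) = √15150 = 5*√606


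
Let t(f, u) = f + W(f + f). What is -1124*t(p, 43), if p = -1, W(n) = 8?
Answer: -7868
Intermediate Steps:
t(f, u) = 8 + f (t(f, u) = f + 8 = 8 + f)
-1124*t(p, 43) = -1124*(8 - 1) = -1124*7 = -7868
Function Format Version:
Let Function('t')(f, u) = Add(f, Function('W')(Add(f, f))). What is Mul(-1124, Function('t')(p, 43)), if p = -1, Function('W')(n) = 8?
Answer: -7868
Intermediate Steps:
Function('t')(f, u) = Add(8, f) (Function('t')(f, u) = Add(f, 8) = Add(8, f))
Mul(-1124, Function('t')(p, 43)) = Mul(-1124, Add(8, -1)) = Mul(-1124, 7) = -7868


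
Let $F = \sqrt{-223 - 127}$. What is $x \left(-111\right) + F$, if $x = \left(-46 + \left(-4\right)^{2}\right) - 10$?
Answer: $4440 + 5 i \sqrt{14} \approx 4440.0 + 18.708 i$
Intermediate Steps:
$F = 5 i \sqrt{14}$ ($F = \sqrt{-350} = 5 i \sqrt{14} \approx 18.708 i$)
$x = -40$ ($x = \left(-46 + 16\right) - 10 = -30 - 10 = -40$)
$x \left(-111\right) + F = \left(-40\right) \left(-111\right) + 5 i \sqrt{14} = 4440 + 5 i \sqrt{14}$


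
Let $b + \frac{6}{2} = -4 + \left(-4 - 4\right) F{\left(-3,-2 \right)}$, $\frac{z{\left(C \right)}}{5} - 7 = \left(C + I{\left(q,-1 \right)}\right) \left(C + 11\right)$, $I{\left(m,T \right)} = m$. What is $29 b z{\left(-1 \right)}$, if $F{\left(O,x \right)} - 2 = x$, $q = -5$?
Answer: $53795$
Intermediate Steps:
$F{\left(O,x \right)} = 2 + x$
$z{\left(C \right)} = 35 + 5 \left(-5 + C\right) \left(11 + C\right)$ ($z{\left(C \right)} = 35 + 5 \left(C - 5\right) \left(C + 11\right) = 35 + 5 \left(-5 + C\right) \left(11 + C\right)$)
$b = -7$ ($b = -3 - \left(4 - \left(-4 - 4\right) \left(2 - 2\right)\right) = -3 - 4 = -7$)
$29 b z{\left(-1 \right)} = 29 \left(-7\right) \left(-240 + 5 \left(-1\right)^{2} + 30 \left(-1\right)\right) = - 203 \left(-240 + 5 \cdot 1 - 30\right) = - 203 \left(-240 + 5 - 30\right) = \left(-203\right) \left(-265\right) = 53795$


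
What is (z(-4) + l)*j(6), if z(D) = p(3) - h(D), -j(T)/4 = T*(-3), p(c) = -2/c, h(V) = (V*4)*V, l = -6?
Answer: -5088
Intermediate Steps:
h(V) = 4*V² (h(V) = (4*V)*V = 4*V²)
j(T) = 12*T (j(T) = -4*T*(-3) = -(-12)*T = 12*T)
z(D) = -⅔ - 4*D² (z(D) = -2/3 - 4*D² = -2*⅓ - 4*D² = -⅔ - 4*D²)
(z(-4) + l)*j(6) = ((-⅔ - 4*(-4)²) - 6)*(12*6) = ((-⅔ - 4*16) - 6)*72 = ((-⅔ - 64) - 6)*72 = (-194/3 - 6)*72 = -212/3*72 = -5088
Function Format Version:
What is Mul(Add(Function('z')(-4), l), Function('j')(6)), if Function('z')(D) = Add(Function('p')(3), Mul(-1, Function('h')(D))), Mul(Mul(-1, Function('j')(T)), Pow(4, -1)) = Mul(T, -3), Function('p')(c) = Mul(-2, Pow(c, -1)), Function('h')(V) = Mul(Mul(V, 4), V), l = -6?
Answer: -5088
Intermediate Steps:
Function('h')(V) = Mul(4, Pow(V, 2)) (Function('h')(V) = Mul(Mul(4, V), V) = Mul(4, Pow(V, 2)))
Function('j')(T) = Mul(12, T) (Function('j')(T) = Mul(-4, Mul(T, -3)) = Mul(-4, Mul(-3, T)) = Mul(12, T))
Function('z')(D) = Add(Rational(-2, 3), Mul(-4, Pow(D, 2))) (Function('z')(D) = Add(Mul(-2, Pow(3, -1)), Mul(-1, Mul(4, Pow(D, 2)))) = Add(Mul(-2, Rational(1, 3)), Mul(-4, Pow(D, 2))) = Add(Rational(-2, 3), Mul(-4, Pow(D, 2))))
Mul(Add(Function('z')(-4), l), Function('j')(6)) = Mul(Add(Add(Rational(-2, 3), Mul(-4, Pow(-4, 2))), -6), Mul(12, 6)) = Mul(Add(Add(Rational(-2, 3), Mul(-4, 16)), -6), 72) = Mul(Add(Add(Rational(-2, 3), -64), -6), 72) = Mul(Add(Rational(-194, 3), -6), 72) = Mul(Rational(-212, 3), 72) = -5088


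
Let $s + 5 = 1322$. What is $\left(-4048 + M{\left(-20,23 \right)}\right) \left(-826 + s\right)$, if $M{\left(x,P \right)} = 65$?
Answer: $-1955653$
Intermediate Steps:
$s = 1317$ ($s = -5 + 1322 = 1317$)
$\left(-4048 + M{\left(-20,23 \right)}\right) \left(-826 + s\right) = \left(-4048 + 65\right) \left(-826 + 1317\right) = \left(-3983\right) 491 = -1955653$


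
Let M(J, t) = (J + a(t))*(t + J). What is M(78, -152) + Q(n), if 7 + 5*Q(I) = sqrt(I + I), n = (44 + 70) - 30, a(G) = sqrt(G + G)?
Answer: -28867/5 + 2*sqrt(42)/5 - 296*I*sqrt(19) ≈ -5770.8 - 1290.2*I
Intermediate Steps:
a(G) = sqrt(2)*sqrt(G) (a(G) = sqrt(2*G) = sqrt(2)*sqrt(G))
M(J, t) = (J + t)*(J + sqrt(2)*sqrt(t)) (M(J, t) = (J + sqrt(2)*sqrt(t))*(t + J) = (J + sqrt(2)*sqrt(t))*(J + t) = (J + t)*(J + sqrt(2)*sqrt(t)))
n = 84 (n = 114 - 30 = 84)
Q(I) = -7/5 + sqrt(2)*sqrt(I)/5 (Q(I) = -7/5 + sqrt(I + I)/5 = -7/5 + sqrt(2*I)/5 = -7/5 + (sqrt(2)*sqrt(I))/5 = -7/5 + sqrt(2)*sqrt(I)/5)
M(78, -152) + Q(n) = (78**2 + 78*(-152) + sqrt(2)*(-152)**(3/2) + 78*sqrt(2)*sqrt(-152)) + (-7/5 + sqrt(2)*sqrt(84)/5) = (6084 - 11856 + sqrt(2)*(-304*I*sqrt(38)) + 78*sqrt(2)*(2*I*sqrt(38))) + (-7/5 + sqrt(2)*(2*sqrt(21))/5) = (6084 - 11856 - 608*I*sqrt(19) + 312*I*sqrt(19)) + (-7/5 + 2*sqrt(42)/5) = (-5772 - 296*I*sqrt(19)) + (-7/5 + 2*sqrt(42)/5) = -28867/5 + 2*sqrt(42)/5 - 296*I*sqrt(19)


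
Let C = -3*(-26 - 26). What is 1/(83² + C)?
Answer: 1/7045 ≈ 0.00014194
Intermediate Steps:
C = 156 (C = -3*(-52) = 156)
1/(83² + C) = 1/(83² + 156) = 1/(6889 + 156) = 1/7045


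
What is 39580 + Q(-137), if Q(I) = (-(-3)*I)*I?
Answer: 95887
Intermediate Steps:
Q(I) = 3*I² (Q(I) = (3*I)*I = 3*I²)
39580 + Q(-137) = 39580 + 3*(-137)² = 39580 + 3*18769 = 39580 + 56307 = 95887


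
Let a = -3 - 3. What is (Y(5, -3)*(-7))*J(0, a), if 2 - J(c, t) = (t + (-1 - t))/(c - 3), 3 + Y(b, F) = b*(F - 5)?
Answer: 1505/3 ≈ 501.67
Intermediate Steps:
Y(b, F) = -3 + b*(-5 + F) (Y(b, F) = -3 + b*(F - 5) = -3 + b*(-5 + F))
a = -6
J(c, t) = 2 + 1/(-3 + c) (J(c, t) = 2 - (t + (-1 - t))/(c - 3) = 2 - (-1)/(-3 + c) = 2 + 1/(-3 + c))
(Y(5, -3)*(-7))*J(0, a) = ((-3 - 5*5 - 3*5)*(-7))*((-5 + 2*0)/(-3 + 0)) = ((-3 - 25 - 15)*(-7))*((-5 + 0)/(-3)) = (-43*(-7))*(-⅓*(-5)) = 301*(5/3) = 1505/3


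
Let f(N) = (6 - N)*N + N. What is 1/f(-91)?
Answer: -1/8918 ≈ -0.00011213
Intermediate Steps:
f(N) = N + N*(6 - N) (f(N) = N*(6 - N) + N = N + N*(6 - N))
1/f(-91) = 1/(-91*(7 - 1*(-91))) = 1/(-91*(7 + 91)) = 1/(-91*98) = 1/(-8918) = -1/8918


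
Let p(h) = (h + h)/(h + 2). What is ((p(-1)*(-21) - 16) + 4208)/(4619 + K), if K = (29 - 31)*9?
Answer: 4234/4601 ≈ 0.92023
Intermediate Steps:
p(h) = 2*h/(2 + h) (p(h) = (2*h)/(2 + h) = 2*h/(2 + h))
K = -18 (K = -2*9 = -18)
((p(-1)*(-21) - 16) + 4208)/(4619 + K) = (((2*(-1)/(2 - 1))*(-21) - 16) + 4208)/(4619 - 18) = (((2*(-1)/1)*(-21) - 16) + 4208)/4601 = (((2*(-1)*1)*(-21) - 16) + 4208)*(1/4601) = ((-2*(-21) - 16) + 4208)*(1/4601) = ((42 - 16) + 4208)*(1/4601) = (26 + 4208)*(1/4601) = 4234*(1/4601) = 4234/4601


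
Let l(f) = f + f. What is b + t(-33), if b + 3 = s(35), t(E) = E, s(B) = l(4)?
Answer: -28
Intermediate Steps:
l(f) = 2*f
s(B) = 8 (s(B) = 2*4 = 8)
b = 5 (b = -3 + 8 = 5)
b + t(-33) = 5 - 33 = -28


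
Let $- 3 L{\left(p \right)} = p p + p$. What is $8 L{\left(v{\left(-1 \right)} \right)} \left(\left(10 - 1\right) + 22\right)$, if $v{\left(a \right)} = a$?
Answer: $0$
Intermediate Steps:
$L{\left(p \right)} = - \frac{p}{3} - \frac{p^{2}}{3}$ ($L{\left(p \right)} = - \frac{p p + p}{3} = - \frac{p^{2} + p}{3} = - \frac{p + p^{2}}{3} = - \frac{p}{3} - \frac{p^{2}}{3}$)
$8 L{\left(v{\left(-1 \right)} \right)} \left(\left(10 - 1\right) + 22\right) = 8 \left(\left(- \frac{1}{3}\right) \left(-1\right) \left(1 - 1\right)\right) \left(\left(10 - 1\right) + 22\right) = 8 \left(\left(- \frac{1}{3}\right) \left(-1\right) 0\right) \left(9 + 22\right) = 8 \cdot 0 \cdot 31 = 0 \cdot 31 = 0$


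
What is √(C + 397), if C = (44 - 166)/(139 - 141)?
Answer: √458 ≈ 21.401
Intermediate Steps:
C = 61 (C = -122/(-2) = -122*(-½) = 61)
√(C + 397) = √(61 + 397) = √458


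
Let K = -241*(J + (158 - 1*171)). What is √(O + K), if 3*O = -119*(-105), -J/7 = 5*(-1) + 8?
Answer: √12359 ≈ 111.17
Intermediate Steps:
J = -21 (J = -7*(5*(-1) + 8) = -7*(-5 + 8) = -7*3 = -21)
O = 4165 (O = (-119*(-105))/3 = (⅓)*12495 = 4165)
K = 8194 (K = -241*(-21 + (158 - 1*171)) = -241*(-21 + (158 - 171)) = -241*(-21 - 13) = -241*(-34) = 8194)
√(O + K) = √(4165 + 8194) = √12359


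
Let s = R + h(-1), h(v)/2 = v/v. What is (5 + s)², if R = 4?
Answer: 121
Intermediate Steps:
h(v) = 2 (h(v) = 2*(v/v) = 2*1 = 2)
s = 6 (s = 4 + 2 = 6)
(5 + s)² = (5 + 6)² = 11² = 121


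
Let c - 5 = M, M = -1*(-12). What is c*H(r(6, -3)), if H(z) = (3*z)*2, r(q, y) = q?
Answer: 612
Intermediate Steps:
M = 12
c = 17 (c = 5 + 12 = 17)
H(z) = 6*z
c*H(r(6, -3)) = 17*(6*6) = 17*36 = 612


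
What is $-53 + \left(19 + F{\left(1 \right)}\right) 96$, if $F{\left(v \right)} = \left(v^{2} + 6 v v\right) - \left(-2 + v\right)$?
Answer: $2539$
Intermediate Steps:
$F{\left(v \right)} = 2 - v + 7 v^{2}$ ($F{\left(v \right)} = \left(v^{2} + 6 v^{2}\right) - \left(-2 + v\right) = 7 v^{2} - \left(-2 + v\right) = 2 - v + 7 v^{2}$)
$-53 + \left(19 + F{\left(1 \right)}\right) 96 = -53 + \left(19 + \left(2 - 1 + 7 \cdot 1^{2}\right)\right) 96 = -53 + \left(19 + \left(2 - 1 + 7 \cdot 1\right)\right) 96 = -53 + \left(19 + \left(2 - 1 + 7\right)\right) 96 = -53 + \left(19 + 8\right) 96 = -53 + 27 \cdot 96 = -53 + 2592 = 2539$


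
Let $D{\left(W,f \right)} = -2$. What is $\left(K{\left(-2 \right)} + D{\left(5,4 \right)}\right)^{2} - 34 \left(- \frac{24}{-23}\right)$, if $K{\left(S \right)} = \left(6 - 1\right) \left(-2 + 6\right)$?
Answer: $\frac{6636}{23} \approx 288.52$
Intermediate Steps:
$K{\left(S \right)} = 20$ ($K{\left(S \right)} = 5 \cdot 4 = 20$)
$\left(K{\left(-2 \right)} + D{\left(5,4 \right)}\right)^{2} - 34 \left(- \frac{24}{-23}\right) = \left(20 - 2\right)^{2} - 34 \left(- \frac{24}{-23}\right) = 18^{2} - 34 \left(\left(-24\right) \left(- \frac{1}{23}\right)\right) = 324 - \frac{816}{23} = \frac{6636}{23}$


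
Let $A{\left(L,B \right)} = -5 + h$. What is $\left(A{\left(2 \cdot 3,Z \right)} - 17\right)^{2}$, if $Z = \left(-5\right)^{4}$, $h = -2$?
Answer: $576$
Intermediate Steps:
$Z = 625$
$A{\left(L,B \right)} = -7$ ($A{\left(L,B \right)} = -5 - 2 = -7$)
$\left(A{\left(2 \cdot 3,Z \right)} - 17\right)^{2} = \left(-7 - 17\right)^{2} = \left(-24\right)^{2} = 576$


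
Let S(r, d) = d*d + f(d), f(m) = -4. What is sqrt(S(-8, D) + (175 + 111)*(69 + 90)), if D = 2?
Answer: sqrt(45474) ≈ 213.25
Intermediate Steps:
S(r, d) = -4 + d**2 (S(r, d) = d*d - 4 = d**2 - 4 = -4 + d**2)
sqrt(S(-8, D) + (175 + 111)*(69 + 90)) = sqrt((-4 + 2**2) + (175 + 111)*(69 + 90)) = sqrt((-4 + 4) + 286*159) = sqrt(0 + 45474) = sqrt(45474)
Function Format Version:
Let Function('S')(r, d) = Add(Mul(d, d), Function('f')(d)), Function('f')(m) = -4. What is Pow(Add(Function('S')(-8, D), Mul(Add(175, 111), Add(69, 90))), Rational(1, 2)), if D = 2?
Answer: Pow(45474, Rational(1, 2)) ≈ 213.25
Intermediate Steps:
Function('S')(r, d) = Add(-4, Pow(d, 2)) (Function('S')(r, d) = Add(Mul(d, d), -4) = Add(Pow(d, 2), -4) = Add(-4, Pow(d, 2)))
Pow(Add(Function('S')(-8, D), Mul(Add(175, 111), Add(69, 90))), Rational(1, 2)) = Pow(Add(Add(-4, Pow(2, 2)), Mul(Add(175, 111), Add(69, 90))), Rational(1, 2)) = Pow(Add(Add(-4, 4), Mul(286, 159)), Rational(1, 2)) = Pow(Add(0, 45474), Rational(1, 2)) = Pow(45474, Rational(1, 2))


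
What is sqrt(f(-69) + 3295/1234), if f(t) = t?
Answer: I*sqrt(101004134)/1234 ≈ 8.1443*I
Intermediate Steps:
sqrt(f(-69) + 3295/1234) = sqrt(-69 + 3295/1234) = sqrt(-81851/1234) = I*sqrt(101004134)/1234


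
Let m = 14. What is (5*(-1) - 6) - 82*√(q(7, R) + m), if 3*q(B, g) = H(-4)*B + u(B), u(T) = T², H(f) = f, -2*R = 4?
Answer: -11 - 82*√21 ≈ -386.77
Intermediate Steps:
R = -2 (R = -½*4 = -2)
q(B, g) = -4*B/3 + B²/3 (q(B, g) = (-4*B + B²)/3 = (B² - 4*B)/3 = -4*B/3 + B²/3)
(5*(-1) - 6) - 82*√(q(7, R) + m) = (5*(-1) - 6) - 82*√((⅓)*7*(-4 + 7) + 14) = (-5 - 6) - 82*√((⅓)*7*3 + 14) = -11 - 82*√(7 + 14) = -11 - 82*√21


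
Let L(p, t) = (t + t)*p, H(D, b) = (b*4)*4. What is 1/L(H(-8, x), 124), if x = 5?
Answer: 1/19840 ≈ 5.0403e-5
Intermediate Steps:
H(D, b) = 16*b (H(D, b) = (4*b)*4 = 16*b)
L(p, t) = 2*p*t (L(p, t) = (2*t)*p = 2*p*t)
1/L(H(-8, x), 124) = 1/(2*(16*5)*124) = 1/(2*80*124) = 1/19840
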